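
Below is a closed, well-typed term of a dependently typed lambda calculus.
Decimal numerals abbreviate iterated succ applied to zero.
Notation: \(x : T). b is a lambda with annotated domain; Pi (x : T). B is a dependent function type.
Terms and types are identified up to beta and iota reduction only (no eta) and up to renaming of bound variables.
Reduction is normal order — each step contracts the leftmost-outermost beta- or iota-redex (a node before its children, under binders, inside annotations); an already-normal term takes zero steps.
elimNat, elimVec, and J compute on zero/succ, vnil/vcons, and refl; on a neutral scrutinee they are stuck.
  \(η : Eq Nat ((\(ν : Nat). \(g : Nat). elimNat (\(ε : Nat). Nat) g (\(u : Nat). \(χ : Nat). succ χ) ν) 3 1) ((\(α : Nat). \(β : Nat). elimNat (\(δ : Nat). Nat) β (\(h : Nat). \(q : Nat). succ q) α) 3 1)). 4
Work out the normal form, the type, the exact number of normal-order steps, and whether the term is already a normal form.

reduced normal form:
  \(η : Eq Nat 4 4). 4
type:
  Pi (η : Eq Nat 4 4). Nat
normal-order step count: 24
started in normal form: no
first redex: a beta-redex


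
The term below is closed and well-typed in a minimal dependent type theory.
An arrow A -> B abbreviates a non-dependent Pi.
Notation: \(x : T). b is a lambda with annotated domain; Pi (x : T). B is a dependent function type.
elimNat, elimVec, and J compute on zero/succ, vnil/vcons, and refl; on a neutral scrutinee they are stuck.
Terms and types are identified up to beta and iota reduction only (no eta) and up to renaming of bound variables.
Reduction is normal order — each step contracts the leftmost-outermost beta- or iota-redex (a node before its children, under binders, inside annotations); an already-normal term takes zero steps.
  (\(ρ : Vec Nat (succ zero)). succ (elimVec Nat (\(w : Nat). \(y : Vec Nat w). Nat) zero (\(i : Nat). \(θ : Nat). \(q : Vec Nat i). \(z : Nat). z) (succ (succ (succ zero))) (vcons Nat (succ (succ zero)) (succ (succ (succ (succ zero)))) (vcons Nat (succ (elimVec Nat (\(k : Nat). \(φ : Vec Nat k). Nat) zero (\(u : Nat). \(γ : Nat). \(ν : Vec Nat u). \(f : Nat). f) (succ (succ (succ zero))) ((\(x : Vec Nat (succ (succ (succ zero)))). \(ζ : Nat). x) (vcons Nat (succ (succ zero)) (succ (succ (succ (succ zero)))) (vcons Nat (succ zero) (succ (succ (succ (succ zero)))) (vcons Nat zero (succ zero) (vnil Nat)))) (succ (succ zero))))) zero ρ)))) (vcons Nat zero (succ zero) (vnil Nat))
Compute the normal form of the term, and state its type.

normal form:
  succ zero
the term's type:
  Nat


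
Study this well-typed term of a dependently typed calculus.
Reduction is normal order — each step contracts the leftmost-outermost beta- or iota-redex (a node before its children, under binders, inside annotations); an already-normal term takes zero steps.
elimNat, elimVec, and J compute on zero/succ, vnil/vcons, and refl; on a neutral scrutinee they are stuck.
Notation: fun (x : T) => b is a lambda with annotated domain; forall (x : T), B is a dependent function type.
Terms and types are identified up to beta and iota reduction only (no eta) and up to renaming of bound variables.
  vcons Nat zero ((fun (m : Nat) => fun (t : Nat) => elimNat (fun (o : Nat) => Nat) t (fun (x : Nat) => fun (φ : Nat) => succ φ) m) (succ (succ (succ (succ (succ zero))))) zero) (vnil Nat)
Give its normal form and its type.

reduced normal form:
  vcons Nat zero (succ (succ (succ (succ (succ zero))))) (vnil Nat)
type:
  Vec Nat (succ zero)
observation: the term reaches its normal form after 18 normal-order steps.


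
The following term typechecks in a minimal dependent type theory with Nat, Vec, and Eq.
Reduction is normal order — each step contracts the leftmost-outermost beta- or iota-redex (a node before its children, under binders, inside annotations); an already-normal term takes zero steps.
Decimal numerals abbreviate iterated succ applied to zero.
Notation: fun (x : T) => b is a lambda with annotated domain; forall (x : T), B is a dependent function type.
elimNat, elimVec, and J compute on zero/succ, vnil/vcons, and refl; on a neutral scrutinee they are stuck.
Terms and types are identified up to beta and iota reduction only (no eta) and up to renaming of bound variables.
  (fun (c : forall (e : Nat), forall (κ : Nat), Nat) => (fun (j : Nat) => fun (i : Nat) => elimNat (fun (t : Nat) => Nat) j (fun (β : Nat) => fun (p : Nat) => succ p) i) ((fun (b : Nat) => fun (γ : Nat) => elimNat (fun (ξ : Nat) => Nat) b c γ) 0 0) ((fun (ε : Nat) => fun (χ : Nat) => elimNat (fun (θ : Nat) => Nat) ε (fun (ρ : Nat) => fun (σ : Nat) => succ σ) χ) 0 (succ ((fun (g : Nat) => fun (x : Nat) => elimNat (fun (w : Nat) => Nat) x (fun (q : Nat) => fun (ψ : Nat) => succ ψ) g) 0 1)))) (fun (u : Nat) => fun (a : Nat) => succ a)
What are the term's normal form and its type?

normal form:
  2
the term's type:
  Nat
observation: the first redex contracted is a beta-redex; the normal form is reached in 25 normal-order steps.


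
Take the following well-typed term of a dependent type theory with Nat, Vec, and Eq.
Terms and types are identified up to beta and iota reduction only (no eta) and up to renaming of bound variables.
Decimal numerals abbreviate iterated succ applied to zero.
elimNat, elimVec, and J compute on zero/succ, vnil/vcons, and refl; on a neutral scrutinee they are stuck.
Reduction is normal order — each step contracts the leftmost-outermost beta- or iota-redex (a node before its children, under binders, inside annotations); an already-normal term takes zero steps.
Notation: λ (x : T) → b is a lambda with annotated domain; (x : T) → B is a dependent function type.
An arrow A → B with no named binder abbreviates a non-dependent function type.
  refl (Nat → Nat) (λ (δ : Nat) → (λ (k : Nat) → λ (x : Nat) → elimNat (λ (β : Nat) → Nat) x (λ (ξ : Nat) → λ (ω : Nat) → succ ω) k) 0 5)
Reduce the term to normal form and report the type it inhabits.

normal form:
  refl (Nat → Nat) (λ (δ : Nat) → 5)
the term's type:
  Eq (Nat → Nat) (λ (δ : Nat) → 5) (λ (k : Nat) → 5)
observation: the term reaches its normal form after 3 normal-order steps.


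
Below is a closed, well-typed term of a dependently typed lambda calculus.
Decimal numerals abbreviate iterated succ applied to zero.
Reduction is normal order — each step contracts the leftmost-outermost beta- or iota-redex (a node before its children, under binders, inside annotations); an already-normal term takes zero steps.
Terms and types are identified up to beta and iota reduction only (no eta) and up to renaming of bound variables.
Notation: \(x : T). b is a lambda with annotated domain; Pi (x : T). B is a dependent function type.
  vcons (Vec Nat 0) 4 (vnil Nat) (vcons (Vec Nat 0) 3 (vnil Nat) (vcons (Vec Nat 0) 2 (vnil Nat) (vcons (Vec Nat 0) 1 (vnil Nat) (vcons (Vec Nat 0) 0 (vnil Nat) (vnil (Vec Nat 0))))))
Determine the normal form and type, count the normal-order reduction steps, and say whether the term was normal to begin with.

reduced normal form:
  vcons (Vec Nat 0) 4 (vnil Nat) (vcons (Vec Nat 0) 3 (vnil Nat) (vcons (Vec Nat 0) 2 (vnil Nat) (vcons (Vec Nat 0) 1 (vnil Nat) (vcons (Vec Nat 0) 0 (vnil Nat) (vnil (Vec Nat 0))))))
type:
  Vec (Vec Nat 0) 5
normal-order step count: 0
started in normal form: yes


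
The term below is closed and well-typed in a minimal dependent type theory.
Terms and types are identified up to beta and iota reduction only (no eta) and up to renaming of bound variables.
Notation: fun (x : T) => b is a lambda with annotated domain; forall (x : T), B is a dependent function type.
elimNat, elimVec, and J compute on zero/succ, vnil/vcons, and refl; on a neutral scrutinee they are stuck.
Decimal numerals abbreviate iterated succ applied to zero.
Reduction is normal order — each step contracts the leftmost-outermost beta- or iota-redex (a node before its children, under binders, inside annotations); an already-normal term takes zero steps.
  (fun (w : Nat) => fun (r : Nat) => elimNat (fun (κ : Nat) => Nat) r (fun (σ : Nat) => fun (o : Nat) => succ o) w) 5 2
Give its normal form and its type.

reduced normal form:
  7
inferred type:
  Nat


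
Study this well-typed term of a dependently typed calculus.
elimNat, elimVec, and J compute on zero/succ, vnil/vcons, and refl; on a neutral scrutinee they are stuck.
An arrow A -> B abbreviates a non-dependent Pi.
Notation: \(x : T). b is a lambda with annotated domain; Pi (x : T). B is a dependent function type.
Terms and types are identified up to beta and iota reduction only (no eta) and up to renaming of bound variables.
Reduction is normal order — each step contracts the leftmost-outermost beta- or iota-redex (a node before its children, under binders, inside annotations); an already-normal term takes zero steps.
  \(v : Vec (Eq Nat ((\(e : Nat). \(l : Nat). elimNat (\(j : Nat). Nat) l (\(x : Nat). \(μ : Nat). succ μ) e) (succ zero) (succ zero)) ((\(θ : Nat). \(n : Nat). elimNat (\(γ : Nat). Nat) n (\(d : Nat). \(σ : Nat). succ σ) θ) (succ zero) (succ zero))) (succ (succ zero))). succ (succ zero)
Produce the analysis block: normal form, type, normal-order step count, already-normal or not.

reduced normal form:
  \(v : Vec (Eq Nat (succ (succ zero)) (succ (succ zero))) (succ (succ zero))). succ (succ zero)
the term's type:
  Vec (Eq Nat (succ (succ zero)) (succ (succ zero))) (succ (succ zero)) -> Nat
normal-order step count: 12
term was already normal: no
first contracted redex: a beta-redex


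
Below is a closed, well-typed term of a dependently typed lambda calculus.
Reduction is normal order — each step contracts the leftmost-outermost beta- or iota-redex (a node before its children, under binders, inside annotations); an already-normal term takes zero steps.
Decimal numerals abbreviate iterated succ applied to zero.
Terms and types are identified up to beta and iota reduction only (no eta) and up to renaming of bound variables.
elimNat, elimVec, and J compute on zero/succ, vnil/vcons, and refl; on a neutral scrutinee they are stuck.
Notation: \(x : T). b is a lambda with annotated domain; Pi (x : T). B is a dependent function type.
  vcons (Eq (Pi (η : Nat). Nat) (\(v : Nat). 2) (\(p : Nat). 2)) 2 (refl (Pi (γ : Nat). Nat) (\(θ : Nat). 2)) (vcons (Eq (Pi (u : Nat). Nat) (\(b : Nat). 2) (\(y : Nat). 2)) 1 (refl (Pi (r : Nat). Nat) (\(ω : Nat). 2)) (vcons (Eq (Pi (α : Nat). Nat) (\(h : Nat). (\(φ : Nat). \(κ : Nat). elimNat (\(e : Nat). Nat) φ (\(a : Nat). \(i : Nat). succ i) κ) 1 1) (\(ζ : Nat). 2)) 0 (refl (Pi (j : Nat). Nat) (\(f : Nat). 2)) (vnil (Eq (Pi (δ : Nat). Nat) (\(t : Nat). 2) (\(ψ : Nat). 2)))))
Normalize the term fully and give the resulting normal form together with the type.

normal form:
  vcons (Eq (Pi (η : Nat). Nat) (\(v : Nat). 2) (\(p : Nat). 2)) 2 (refl (Pi (γ : Nat). Nat) (\(θ : Nat). 2)) (vcons (Eq (Pi (u : Nat). Nat) (\(b : Nat). 2) (\(y : Nat). 2)) 1 (refl (Pi (r : Nat). Nat) (\(ω : Nat). 2)) (vcons (Eq (Pi (α : Nat). Nat) (\(h : Nat). 2) (\(φ : Nat). 2)) 0 (refl (Pi (κ : Nat). Nat) (\(e : Nat). 2)) (vnil (Eq (Pi (a : Nat). Nat) (\(i : Nat). 2) (\(ζ : Nat). 2)))))
type:
  Vec (Eq (Pi (η : Nat). Nat) (\(v : Nat). 2) (\(p : Nat). 2)) 3
observation: the term reaches its normal form after 6 normal-order steps.


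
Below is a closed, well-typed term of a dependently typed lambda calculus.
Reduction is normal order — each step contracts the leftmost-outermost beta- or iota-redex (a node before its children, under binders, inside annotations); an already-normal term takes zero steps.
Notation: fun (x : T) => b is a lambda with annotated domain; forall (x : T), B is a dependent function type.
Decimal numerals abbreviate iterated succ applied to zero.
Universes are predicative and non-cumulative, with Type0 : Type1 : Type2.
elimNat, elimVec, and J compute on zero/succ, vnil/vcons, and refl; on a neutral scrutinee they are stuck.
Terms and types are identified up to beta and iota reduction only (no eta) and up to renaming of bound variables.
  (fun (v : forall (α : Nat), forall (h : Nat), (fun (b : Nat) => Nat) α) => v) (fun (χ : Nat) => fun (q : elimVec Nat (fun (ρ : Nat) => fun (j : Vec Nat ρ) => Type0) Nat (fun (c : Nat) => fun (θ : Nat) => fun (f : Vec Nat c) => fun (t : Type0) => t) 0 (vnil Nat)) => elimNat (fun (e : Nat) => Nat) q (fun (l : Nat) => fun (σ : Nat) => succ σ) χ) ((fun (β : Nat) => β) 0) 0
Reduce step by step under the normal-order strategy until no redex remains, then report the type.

normal-order reduction:
  (fun (v : forall (α : Nat), forall (h : Nat), (fun (b : Nat) => Nat) α) => v) (fun (χ : Nat) => fun (q : elimVec Nat (fun (ρ : Nat) => fun (j : Vec Nat ρ) => Type0) Nat (fun (c : Nat) => fun (θ : Nat) => fun (f : Vec Nat c) => fun (t : Type0) => t) 0 (vnil Nat)) => elimNat (fun (e : Nat) => Nat) q (fun (l : Nat) => fun (σ : Nat) => succ σ) χ) ((fun (β : Nat) => β) 0) 0
  ~> (fun (v : Nat) => fun (α : elimVec Nat (fun (h : Nat) => fun (b : Vec Nat h) => Type0) Nat (fun (χ : Nat) => fun (q : Nat) => fun (ρ : Vec Nat χ) => fun (j : Type0) => j) 0 (vnil Nat)) => elimNat (fun (c : Nat) => Nat) α (fun (θ : Nat) => fun (f : Nat) => succ f) v) ((fun (t : Nat) => t) 0) 0
  ~> (fun (v : elimVec Nat (fun (α : Nat) => fun (h : Vec Nat α) => Type0) Nat (fun (b : Nat) => fun (χ : Nat) => fun (q : Vec Nat b) => fun (ρ : Type0) => ρ) 0 (vnil Nat)) => elimNat (fun (j : Nat) => Nat) v (fun (c : Nat) => fun (θ : Nat) => succ θ) ((fun (f : Nat) => f) 0)) 0
  ~> elimNat (fun (v : Nat) => Nat) 0 (fun (α : Nat) => fun (h : Nat) => succ h) ((fun (b : Nat) => b) 0)
  ~> elimNat (fun (v : Nat) => Nat) 0 (fun (α : Nat) => fun (h : Nat) => succ h) 0
  ~> 0
inferred type:
  Nat


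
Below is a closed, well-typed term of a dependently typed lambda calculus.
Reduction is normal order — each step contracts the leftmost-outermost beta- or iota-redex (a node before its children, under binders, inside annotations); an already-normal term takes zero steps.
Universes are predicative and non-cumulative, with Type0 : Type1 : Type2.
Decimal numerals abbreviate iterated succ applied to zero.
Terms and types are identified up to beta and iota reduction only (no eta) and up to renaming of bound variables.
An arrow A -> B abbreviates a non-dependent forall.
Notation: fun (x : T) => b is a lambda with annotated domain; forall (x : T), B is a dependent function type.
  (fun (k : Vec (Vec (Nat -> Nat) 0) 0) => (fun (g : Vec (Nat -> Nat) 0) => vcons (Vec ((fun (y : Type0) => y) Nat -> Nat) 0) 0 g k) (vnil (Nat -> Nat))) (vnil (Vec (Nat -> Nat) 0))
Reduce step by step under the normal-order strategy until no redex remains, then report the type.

reduction (normal order):
  (fun (k : Vec (Vec (Nat -> Nat) 0) 0) => (fun (g : Vec (Nat -> Nat) 0) => vcons (Vec ((fun (y : Type0) => y) Nat -> Nat) 0) 0 g k) (vnil (Nat -> Nat))) (vnil (Vec (Nat -> Nat) 0))
  ~> (fun (k : Vec (Nat -> Nat) 0) => vcons (Vec ((fun (g : Type0) => g) Nat -> Nat) 0) 0 k (vnil (Vec (Nat -> Nat) 0))) (vnil (Nat -> Nat))
  ~> vcons (Vec ((fun (k : Type0) => k) Nat -> Nat) 0) 0 (vnil (Nat -> Nat)) (vnil (Vec (Nat -> Nat) 0))
  ~> vcons (Vec (Nat -> Nat) 0) 0 (vnil (Nat -> Nat)) (vnil (Vec (Nat -> Nat) 0))
type:
  Vec (Vec (Nat -> Nat) 0) 1


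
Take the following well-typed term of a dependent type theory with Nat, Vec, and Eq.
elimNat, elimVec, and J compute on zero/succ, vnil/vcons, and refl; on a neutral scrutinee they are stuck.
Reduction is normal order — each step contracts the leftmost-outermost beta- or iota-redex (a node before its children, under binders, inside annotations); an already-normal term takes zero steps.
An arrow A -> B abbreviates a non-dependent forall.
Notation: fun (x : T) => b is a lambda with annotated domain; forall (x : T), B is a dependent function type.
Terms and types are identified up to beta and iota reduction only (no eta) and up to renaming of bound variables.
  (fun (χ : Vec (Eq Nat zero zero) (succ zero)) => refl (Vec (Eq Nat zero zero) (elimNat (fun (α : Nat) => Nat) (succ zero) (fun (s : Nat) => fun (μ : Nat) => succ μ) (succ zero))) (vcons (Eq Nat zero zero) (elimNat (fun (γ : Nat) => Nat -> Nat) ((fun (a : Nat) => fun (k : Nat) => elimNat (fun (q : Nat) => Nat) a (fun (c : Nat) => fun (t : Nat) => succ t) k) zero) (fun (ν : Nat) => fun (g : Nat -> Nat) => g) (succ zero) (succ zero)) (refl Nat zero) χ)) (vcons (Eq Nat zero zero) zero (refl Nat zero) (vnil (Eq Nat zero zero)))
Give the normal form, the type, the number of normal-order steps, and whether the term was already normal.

resulting normal form:
  refl (Vec (Eq Nat zero zero) (succ (succ zero))) (vcons (Eq Nat zero zero) (succ zero) (refl Nat zero) (vcons (Eq Nat zero zero) zero (refl Nat zero) (vnil (Eq Nat zero zero))))
the term's type:
  Eq (Vec (Eq Nat zero zero) (succ (succ zero))) (vcons (Eq Nat zero zero) (succ zero) (refl Nat zero) (vcons (Eq Nat zero zero) zero (refl Nat zero) (vnil (Eq Nat zero zero)))) (vcons (Eq Nat zero zero) (succ zero) (refl Nat zero) (vcons (Eq Nat zero zero) zero (refl Nat zero) (vnil (Eq Nat zero zero))))
normal-order step count: 15
already normal: no
first redex: a beta-redex


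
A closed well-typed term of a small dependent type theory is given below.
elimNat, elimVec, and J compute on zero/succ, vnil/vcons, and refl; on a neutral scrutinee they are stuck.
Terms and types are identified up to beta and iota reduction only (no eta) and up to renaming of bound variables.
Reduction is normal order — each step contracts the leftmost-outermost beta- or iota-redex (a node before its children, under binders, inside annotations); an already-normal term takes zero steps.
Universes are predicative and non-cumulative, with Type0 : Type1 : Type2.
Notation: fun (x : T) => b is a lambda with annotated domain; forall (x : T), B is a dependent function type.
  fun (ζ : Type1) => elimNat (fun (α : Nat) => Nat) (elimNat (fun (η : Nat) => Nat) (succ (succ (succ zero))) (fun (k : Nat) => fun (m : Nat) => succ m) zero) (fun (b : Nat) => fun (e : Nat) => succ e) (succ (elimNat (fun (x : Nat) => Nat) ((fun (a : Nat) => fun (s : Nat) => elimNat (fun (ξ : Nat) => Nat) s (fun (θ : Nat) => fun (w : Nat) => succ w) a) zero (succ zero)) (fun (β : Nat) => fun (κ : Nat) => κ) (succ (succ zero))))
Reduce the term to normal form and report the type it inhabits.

resulting normal form:
  fun (ζ : Type1) => succ (succ (succ (succ (succ zero))))
the term's type:
  forall (ζ : Type1), Nat
observation: the first redex contracted is an elimNat iota-redex; the normal form is reached in 18 normal-order steps.


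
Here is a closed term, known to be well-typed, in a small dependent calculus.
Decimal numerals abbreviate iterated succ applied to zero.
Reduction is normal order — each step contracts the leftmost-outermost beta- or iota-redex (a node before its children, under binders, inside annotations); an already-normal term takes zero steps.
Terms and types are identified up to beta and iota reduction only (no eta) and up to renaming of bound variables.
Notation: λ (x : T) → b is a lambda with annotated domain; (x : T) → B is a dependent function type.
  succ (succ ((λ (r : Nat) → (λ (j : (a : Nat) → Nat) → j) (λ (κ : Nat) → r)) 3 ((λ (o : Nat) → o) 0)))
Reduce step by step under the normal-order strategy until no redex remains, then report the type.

normal-order reduction:
  succ (succ ((λ (r : Nat) → (λ (j : (a : Nat) → Nat) → j) (λ (κ : Nat) → r)) 3 ((λ (o : Nat) → o) 0)))
  ~> succ (succ ((λ (r : (j : Nat) → Nat) → r) (λ (a : Nat) → 3) ((λ (κ : Nat) → κ) 0)))
  ~> succ (succ ((λ (r : Nat) → 3) ((λ (j : Nat) → j) 0)))
  ~> 5
the term's type:
  Nat


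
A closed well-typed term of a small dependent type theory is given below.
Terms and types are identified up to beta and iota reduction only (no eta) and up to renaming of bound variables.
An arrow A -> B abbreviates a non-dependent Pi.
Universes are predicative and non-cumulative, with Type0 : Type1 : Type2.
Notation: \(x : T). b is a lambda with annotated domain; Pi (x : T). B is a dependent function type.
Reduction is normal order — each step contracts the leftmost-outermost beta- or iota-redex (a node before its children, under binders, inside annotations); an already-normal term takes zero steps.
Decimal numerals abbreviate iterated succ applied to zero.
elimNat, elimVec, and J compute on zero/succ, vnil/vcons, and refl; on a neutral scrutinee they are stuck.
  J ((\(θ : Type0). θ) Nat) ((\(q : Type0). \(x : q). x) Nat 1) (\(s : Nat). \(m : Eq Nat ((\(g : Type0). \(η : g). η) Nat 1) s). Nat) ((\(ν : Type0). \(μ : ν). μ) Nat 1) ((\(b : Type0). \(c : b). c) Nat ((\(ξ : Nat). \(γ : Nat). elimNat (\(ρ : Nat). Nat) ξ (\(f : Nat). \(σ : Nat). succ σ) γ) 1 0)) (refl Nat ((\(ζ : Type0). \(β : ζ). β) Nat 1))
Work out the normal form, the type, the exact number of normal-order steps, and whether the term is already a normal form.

resulting normal form:
  1
the term's type:
  Nat
steps to reach normal form (normal order): 3
already normal: no
first contracted redex: a J iota-redex


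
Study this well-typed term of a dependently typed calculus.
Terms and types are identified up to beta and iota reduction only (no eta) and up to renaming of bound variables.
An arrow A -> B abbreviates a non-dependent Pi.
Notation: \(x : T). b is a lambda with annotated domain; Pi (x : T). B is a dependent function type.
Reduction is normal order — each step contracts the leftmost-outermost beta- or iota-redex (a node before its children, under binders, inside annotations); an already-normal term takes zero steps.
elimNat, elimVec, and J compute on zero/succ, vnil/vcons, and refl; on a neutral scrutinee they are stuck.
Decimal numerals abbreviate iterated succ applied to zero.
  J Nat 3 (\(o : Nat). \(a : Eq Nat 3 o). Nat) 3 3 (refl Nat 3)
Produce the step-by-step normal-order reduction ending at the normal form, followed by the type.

reduction (normal order):
  J Nat 3 (\(o : Nat). \(a : Eq Nat 3 o). Nat) 3 3 (refl Nat 3)
  ~> 3
type:
  Nat


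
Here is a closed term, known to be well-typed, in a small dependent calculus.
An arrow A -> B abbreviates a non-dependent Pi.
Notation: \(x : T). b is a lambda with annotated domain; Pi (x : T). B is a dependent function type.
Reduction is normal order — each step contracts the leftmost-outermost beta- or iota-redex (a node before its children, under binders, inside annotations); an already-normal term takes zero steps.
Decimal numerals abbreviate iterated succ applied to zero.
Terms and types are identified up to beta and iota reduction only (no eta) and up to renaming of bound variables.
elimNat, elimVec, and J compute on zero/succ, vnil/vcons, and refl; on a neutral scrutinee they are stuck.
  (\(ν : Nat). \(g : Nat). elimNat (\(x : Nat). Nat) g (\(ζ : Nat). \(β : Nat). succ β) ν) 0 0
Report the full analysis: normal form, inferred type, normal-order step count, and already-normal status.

normal form:
  0
the term's type:
  Nat
normal-order step count: 3
started in normal form: no
first contracted redex: a beta-redex


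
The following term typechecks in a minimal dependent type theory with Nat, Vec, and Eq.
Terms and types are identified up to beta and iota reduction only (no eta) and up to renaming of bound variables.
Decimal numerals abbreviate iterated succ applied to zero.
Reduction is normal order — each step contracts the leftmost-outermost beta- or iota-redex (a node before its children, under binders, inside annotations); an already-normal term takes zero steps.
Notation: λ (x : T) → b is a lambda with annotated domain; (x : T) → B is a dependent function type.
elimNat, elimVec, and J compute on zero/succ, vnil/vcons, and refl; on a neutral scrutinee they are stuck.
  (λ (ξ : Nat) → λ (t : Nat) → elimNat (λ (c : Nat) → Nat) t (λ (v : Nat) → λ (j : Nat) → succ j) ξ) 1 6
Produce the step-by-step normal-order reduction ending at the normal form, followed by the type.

normal-order reduction:
  (λ (ξ : Nat) → λ (t : Nat) → elimNat (λ (c : Nat) → Nat) t (λ (v : Nat) → λ (j : Nat) → succ j) ξ) 1 6
  ~> (λ (ξ : Nat) → elimNat (λ (t : Nat) → Nat) ξ (λ (c : Nat) → λ (v : Nat) → succ v) 1) 6
  ~> elimNat (λ (ξ : Nat) → Nat) 6 (λ (t : Nat) → λ (c : Nat) → succ c) 1
  ~> (λ (ξ : Nat) → λ (t : Nat) → succ t) 0 (elimNat (λ (c : Nat) → Nat) 6 (λ (v : Nat) → λ (j : Nat) → succ j) 0)
  ~> (λ (ξ : Nat) → succ ξ) (elimNat (λ (t : Nat) → Nat) 6 (λ (c : Nat) → λ (v : Nat) → succ v) 0)
  ~> succ (elimNat (λ (ξ : Nat) → Nat) 6 (λ (t : Nat) → λ (c : Nat) → succ c) 0)
  ~> 7
the term's type:
  Nat


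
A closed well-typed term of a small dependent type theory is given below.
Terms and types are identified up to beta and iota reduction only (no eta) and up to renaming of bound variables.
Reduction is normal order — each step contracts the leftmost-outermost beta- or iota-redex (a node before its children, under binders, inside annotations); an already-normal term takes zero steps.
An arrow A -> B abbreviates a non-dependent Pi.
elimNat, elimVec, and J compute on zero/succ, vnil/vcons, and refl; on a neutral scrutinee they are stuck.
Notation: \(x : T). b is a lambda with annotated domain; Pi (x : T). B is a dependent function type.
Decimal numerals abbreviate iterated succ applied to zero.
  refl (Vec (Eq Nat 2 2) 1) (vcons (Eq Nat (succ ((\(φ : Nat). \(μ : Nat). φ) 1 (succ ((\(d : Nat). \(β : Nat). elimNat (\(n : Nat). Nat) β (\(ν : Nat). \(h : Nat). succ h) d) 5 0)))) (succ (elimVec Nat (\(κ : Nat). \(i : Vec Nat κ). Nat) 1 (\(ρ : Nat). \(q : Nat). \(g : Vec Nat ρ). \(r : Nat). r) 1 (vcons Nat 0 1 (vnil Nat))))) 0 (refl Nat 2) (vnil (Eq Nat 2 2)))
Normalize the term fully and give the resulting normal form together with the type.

resulting normal form:
  refl (Vec (Eq Nat 2 2) 1) (vcons (Eq Nat 2 2) 0 (refl Nat 2) (vnil (Eq Nat 2 2)))
type:
  Eq (Vec (Eq Nat 2 2) 1) (vcons (Eq Nat 2 2) 0 (refl Nat 2) (vnil (Eq Nat 2 2))) (vcons (Eq Nat 2 2) 0 (refl Nat 2) (vnil (Eq Nat 2 2)))
observation: the term reaches its normal form after 8 normal-order steps.


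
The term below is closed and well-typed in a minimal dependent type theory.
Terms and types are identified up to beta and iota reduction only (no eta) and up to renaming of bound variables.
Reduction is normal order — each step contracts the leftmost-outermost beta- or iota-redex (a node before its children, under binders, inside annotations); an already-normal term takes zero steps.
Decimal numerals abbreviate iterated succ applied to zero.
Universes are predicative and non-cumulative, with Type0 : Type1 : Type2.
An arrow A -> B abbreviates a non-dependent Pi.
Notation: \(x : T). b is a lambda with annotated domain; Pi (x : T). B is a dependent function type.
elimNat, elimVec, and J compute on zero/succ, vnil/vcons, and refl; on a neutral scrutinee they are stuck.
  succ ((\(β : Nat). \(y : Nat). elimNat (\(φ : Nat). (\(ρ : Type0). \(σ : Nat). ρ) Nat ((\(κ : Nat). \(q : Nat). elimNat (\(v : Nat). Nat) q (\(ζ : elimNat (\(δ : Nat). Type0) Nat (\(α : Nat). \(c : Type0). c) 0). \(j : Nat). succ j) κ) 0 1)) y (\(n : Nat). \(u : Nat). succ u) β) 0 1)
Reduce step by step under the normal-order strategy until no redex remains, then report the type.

reduction (normal order):
  succ ((\(β : Nat). \(y : Nat). elimNat (\(φ : Nat). (\(ρ : Type0). \(σ : Nat). ρ) Nat ((\(κ : Nat). \(q : Nat). elimNat (\(v : Nat). Nat) q (\(ζ : elimNat (\(δ : Nat). Type0) Nat (\(α : Nat). \(c : Type0). c) 0). \(j : Nat). succ j) κ) 0 1)) y (\(n : Nat). \(u : Nat). succ u) β) 0 1)
  ~> succ ((\(β : Nat). elimNat (\(y : Nat). (\(φ : Type0). \(ρ : Nat). φ) Nat ((\(σ : Nat). \(κ : Nat). elimNat (\(q : Nat). Nat) κ (\(v : elimNat (\(ζ : Nat). Type0) Nat (\(δ : Nat). \(α : Type0). α) 0). \(c : Nat). succ c) σ) 0 1)) β (\(j : Nat). \(n : Nat). succ n) 0) 1)
  ~> succ (elimNat (\(β : Nat). (\(y : Type0). \(φ : Nat). y) Nat ((\(ρ : Nat). \(σ : Nat). elimNat (\(κ : Nat). Nat) σ (\(q : elimNat (\(v : Nat). Type0) Nat (\(ζ : Nat). \(δ : Type0). δ) 0). \(α : Nat). succ α) ρ) 0 1)) 1 (\(c : Nat). \(j : Nat). succ j) 0)
  ~> 2
the term's type:
  Nat


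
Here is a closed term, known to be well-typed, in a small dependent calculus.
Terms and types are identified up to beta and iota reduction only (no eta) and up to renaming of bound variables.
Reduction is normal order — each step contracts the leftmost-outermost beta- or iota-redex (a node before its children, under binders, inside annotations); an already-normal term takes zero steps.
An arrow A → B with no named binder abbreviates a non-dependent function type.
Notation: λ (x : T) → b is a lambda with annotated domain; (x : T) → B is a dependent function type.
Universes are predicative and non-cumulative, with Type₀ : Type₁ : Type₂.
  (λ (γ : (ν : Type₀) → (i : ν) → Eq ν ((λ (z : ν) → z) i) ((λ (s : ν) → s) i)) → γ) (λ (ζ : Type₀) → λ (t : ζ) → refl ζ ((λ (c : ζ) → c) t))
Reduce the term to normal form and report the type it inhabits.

resulting normal form:
  λ (γ : Type₀) → λ (ν : γ) → refl γ ν
the term's type:
  (γ : Type₀) → (ν : γ) → Eq γ ν ν
observation: 2 normal-order steps separate the term from its normal form.


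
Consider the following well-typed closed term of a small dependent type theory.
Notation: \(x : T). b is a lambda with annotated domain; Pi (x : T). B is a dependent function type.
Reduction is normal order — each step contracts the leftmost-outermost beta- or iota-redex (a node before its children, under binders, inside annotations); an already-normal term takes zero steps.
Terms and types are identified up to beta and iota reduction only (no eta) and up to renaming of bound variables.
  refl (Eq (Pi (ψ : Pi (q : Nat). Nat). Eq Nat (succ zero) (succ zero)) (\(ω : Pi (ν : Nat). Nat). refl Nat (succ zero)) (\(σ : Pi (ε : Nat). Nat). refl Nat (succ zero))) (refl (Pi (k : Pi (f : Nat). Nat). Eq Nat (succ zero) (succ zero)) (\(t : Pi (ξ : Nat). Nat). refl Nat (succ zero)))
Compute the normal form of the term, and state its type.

resulting normal form:
  refl (Eq (Pi (ψ : Pi (q : Nat). Nat). Eq Nat (succ zero) (succ zero)) (\(ω : Pi (ν : Nat). Nat). refl Nat (succ zero)) (\(σ : Pi (ε : Nat). Nat). refl Nat (succ zero))) (refl (Pi (k : Pi (f : Nat). Nat). Eq Nat (succ zero) (succ zero)) (\(t : Pi (ξ : Nat). Nat). refl Nat (succ zero)))
the term's type:
  Eq (Eq (Pi (ψ : Pi (q : Nat). Nat). Eq Nat (succ zero) (succ zero)) (\(ω : Pi (ν : Nat). Nat). refl Nat (succ zero)) (\(σ : Pi (ε : Nat). Nat). refl Nat (succ zero))) (refl (Pi (k : Pi (f : Nat). Nat). Eq Nat (succ zero) (succ zero)) (\(t : Pi (ξ : Nat). Nat). refl Nat (succ zero))) (refl (Pi (κ : Pi (β : Nat). Nat). Eq Nat (succ zero) (succ zero)) (\(n : Pi (i : Nat). Nat). refl Nat (succ zero)))


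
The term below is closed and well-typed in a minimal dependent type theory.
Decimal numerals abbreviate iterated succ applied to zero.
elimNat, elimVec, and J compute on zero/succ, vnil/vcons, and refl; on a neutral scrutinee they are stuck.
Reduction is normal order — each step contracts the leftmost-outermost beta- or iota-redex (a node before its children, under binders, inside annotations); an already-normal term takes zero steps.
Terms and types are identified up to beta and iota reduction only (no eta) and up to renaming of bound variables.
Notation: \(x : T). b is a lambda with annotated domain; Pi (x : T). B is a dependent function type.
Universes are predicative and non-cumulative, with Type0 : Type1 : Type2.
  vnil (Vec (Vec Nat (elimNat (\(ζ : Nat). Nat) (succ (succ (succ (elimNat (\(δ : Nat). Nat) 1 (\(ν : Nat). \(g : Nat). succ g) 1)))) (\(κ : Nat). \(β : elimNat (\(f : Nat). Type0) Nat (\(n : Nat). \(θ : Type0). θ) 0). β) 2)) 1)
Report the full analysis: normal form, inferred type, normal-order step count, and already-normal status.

normal form:
  vnil (Vec (Vec Nat 5) 1)
inferred type:
  Vec (Vec (Vec Nat 5) 1) 0
normal-order step count: 11
started in normal form: no
first contracted redex: an elimNat iota-redex


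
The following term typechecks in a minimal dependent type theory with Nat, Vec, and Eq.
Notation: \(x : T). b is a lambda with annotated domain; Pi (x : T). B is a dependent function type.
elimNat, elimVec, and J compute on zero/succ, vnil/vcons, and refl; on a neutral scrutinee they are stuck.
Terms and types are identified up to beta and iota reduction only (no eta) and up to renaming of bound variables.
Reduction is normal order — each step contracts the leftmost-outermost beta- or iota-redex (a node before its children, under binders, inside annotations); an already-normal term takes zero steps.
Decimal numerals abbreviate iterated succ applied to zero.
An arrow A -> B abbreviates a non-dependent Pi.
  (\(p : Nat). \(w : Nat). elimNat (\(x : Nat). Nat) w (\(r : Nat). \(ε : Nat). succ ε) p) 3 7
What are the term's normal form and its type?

normal form:
  10
the term's type:
  Nat
observation: reduction starts at a beta-redex, and 12 normal-order steps reach the normal form.


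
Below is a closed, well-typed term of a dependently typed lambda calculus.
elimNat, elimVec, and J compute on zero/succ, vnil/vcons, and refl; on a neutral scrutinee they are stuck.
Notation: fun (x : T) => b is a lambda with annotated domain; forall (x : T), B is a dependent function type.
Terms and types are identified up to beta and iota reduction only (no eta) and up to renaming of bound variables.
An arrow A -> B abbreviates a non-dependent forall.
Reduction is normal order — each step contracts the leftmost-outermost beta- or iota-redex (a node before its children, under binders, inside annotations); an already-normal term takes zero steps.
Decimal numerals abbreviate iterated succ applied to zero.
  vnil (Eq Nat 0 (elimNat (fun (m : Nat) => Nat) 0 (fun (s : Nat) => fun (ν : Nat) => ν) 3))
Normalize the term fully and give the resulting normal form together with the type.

reduced normal form:
  vnil (Eq Nat 0 0)
the term's type:
  Vec (Eq Nat 0 0) 0
observation: 10 normal-order steps separate the term from its normal form.


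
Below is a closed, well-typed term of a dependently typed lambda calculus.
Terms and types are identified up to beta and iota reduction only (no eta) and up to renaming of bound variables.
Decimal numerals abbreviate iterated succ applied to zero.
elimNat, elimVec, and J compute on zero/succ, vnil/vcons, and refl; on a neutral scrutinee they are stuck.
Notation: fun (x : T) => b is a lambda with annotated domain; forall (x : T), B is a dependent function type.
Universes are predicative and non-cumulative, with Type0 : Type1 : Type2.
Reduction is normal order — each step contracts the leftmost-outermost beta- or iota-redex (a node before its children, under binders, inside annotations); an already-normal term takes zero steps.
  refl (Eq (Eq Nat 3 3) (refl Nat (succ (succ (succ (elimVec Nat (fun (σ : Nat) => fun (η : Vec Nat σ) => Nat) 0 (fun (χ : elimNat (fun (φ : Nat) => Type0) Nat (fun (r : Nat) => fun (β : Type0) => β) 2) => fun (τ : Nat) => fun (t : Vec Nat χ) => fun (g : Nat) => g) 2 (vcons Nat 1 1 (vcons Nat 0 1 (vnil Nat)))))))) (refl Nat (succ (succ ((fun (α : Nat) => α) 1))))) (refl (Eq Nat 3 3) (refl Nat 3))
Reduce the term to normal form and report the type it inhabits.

reduced normal form:
  refl (Eq (Eq Nat 3 3) (refl Nat 3) (refl Nat 3)) (refl (Eq Nat 3 3) (refl Nat 3))
inferred type:
  Eq (Eq (Eq Nat 3 3) (refl Nat 3) (refl Nat 3)) (refl (Eq Nat 3 3) (refl Nat 3)) (refl (Eq Nat 3 3) (refl Nat 3))
observation: 12 normal-order steps normalize the term, beginning with an elimVec iota-redex.


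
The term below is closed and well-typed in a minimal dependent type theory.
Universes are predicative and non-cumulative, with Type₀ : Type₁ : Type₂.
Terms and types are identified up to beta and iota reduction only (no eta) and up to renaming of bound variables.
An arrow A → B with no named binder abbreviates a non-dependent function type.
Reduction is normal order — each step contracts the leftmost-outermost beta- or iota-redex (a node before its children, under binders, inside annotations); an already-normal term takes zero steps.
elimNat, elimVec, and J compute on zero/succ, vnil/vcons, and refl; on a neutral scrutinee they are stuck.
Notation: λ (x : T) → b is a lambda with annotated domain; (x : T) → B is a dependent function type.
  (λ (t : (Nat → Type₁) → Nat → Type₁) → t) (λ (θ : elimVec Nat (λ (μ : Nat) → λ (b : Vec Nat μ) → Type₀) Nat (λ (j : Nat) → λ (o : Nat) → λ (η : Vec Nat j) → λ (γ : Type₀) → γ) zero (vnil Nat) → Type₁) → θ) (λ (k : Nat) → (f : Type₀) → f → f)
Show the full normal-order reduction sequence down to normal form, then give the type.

reduction (normal order):
  (λ (t : (Nat → Type₁) → Nat → Type₁) → t) (λ (θ : elimVec Nat (λ (μ : Nat) → λ (b : Vec Nat μ) → Type₀) Nat (λ (j : Nat) → λ (o : Nat) → λ (η : Vec Nat j) → λ (γ : Type₀) → γ) zero (vnil Nat) → Type₁) → θ) (λ (k : Nat) → (f : Type₀) → f → f)
  ~> (λ (t : elimVec Nat (λ (θ : Nat) → λ (μ : Vec Nat θ) → Type₀) Nat (λ (b : Nat) → λ (j : Nat) → λ (o : Vec Nat b) → λ (η : Type₀) → η) zero (vnil Nat) → Type₁) → t) (λ (γ : Nat) → (k : Type₀) → k → k)
  ~> λ (t : Nat) → (θ : Type₀) → θ → θ
the term's type:
  Nat → Type₁


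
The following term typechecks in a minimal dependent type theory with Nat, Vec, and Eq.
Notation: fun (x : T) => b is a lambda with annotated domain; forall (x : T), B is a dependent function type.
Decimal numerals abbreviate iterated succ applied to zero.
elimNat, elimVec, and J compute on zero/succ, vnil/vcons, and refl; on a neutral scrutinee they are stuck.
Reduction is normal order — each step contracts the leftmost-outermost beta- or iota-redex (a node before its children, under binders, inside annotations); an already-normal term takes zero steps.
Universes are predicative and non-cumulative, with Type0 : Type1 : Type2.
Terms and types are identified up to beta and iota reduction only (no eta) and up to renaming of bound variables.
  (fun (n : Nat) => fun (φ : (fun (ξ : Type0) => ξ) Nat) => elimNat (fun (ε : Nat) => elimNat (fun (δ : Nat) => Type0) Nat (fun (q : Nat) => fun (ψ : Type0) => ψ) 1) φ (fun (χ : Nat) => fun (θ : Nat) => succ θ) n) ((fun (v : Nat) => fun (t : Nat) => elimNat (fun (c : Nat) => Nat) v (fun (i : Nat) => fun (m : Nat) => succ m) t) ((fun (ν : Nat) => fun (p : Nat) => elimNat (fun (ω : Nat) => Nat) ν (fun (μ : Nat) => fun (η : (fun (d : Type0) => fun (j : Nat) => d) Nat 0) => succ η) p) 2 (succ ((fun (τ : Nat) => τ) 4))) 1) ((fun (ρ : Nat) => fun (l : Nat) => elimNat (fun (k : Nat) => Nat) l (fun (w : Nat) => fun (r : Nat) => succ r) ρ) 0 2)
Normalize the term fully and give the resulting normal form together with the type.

normal form:
  10
the term's type:
  Nat


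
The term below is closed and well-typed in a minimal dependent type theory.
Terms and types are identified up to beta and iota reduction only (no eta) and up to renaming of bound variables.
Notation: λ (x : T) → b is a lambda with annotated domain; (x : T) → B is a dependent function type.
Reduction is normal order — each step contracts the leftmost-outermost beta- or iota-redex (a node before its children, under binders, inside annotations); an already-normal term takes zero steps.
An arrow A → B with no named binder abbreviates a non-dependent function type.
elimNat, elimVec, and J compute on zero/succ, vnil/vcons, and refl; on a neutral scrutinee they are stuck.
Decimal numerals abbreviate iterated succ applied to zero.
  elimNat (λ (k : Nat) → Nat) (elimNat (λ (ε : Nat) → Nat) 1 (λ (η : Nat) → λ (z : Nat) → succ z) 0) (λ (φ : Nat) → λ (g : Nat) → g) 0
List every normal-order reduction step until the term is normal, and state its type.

reduction (normal order):
  elimNat (λ (k : Nat) → Nat) (elimNat (λ (ε : Nat) → Nat) 1 (λ (η : Nat) → λ (z : Nat) → succ z) 0) (λ (φ : Nat) → λ (g : Nat) → g) 0
  ~> elimNat (λ (k : Nat) → Nat) 1 (λ (ε : Nat) → λ (η : Nat) → succ η) 0
  ~> 1
inferred type:
  Nat
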